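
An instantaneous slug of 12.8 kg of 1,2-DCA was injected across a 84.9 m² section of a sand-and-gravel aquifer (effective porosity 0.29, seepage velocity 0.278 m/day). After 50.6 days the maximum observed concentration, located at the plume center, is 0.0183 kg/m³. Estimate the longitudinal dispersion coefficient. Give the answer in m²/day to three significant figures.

1.27 m²/day

At the plume center C_max = M/(n_e·A·√(4πDt)), so D = M²/(4πt·(n_e·A·C_max)²).
n_e·A·C_max = 0.29 × 84.9 × 0.0183 = 0.4506 kg/m.
D = 12.8²/(4π × 50.6 × 0.4506²) = 1.27 m²/day.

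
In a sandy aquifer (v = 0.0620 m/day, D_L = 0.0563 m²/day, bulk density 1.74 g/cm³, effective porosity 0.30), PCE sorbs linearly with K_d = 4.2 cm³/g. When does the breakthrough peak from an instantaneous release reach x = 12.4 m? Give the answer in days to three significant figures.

4710 days

Retardation factor R = 1 + ρ_b·K_d/n = 1 + 1.74 × 4.2/0.30 = 25.36.
Sorption retards both mechanisms: v_R = v/R = 0.002445 m/day, D_R = D/R = 0.002220 m²/day.
Peak time from v_R²t² + 2D_R t − x² = 0: t = (√(D_R² + v_R²x²) − D_R)/v_R².
√(D_R² + v_R²x²) = √(0.002220² + 0.002445² × 12.4²) = 0.03040; v_R² = 5.978e-06.
t = (0.03040 − 0.002220)/5.978e-06 = 4710 days.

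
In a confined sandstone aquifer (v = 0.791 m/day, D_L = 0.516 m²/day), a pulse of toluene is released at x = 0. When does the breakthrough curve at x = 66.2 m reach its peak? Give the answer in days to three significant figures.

82.9 days

For the 1D instantaneous-source solution, setting ∂C/∂t = 0 at fixed x gives v²t² + 2Dt − x² = 0, so t = (√(D² + v²x²) − D)/v².
√(D² + v²x²) = √(0.516² + 0.791² × 66.2²) = 52.37; v² = 0.625681.
t = (52.37 − 0.516)/0.625681 = 82.9 days (vs. the pure-advection estimate x/v = 83.7 d).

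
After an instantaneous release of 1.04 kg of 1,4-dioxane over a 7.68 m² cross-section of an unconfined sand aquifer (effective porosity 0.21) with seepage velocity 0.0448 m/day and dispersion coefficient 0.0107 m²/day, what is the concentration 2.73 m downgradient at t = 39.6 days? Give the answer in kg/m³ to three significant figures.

For an instantaneous plane source, C(x,t) = M/(n_e·A·√(4πDt)) · exp(−(x−vt)²/(4Dt)), with n_e·A the pore (flow) area.
Plume center vt = 0.0448 × 39.6 = 1.77408 m, so the well at 2.73 m is 0.95592 m downgradient of the peak.
√(4πDt) = 2.308 m, giving peak height M/(n_e·A·√(4πDt)) = 1.04/(0.21 × 7.68 × 2.308) = 0.2794 kg/m³.
(x−vt)²/(4Dt) = (0.95592)²/(4 × 0.0107 × 39.6) = 0.5391; exp(−0.5391) = 0.5833.
C = 0.2794 × 0.5833 = 0.163 kg/m³.

0.163 kg/m³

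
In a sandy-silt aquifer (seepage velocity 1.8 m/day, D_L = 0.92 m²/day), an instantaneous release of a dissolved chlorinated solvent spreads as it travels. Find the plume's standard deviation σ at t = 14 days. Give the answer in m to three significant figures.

5.08 m

Dispersive spreading gives a Gaussian with σ² = 2Dt; advection only shifts the center.
σ = √(2 × 0.92 × 14) = 5.08 m.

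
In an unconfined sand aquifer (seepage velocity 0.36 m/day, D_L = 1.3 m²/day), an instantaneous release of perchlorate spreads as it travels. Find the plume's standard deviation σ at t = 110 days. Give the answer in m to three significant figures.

16.9 m

Dispersive spreading gives a Gaussian with σ² = 2Dt; advection only shifts the center.
σ = √(2 × 1.3 × 110) = 16.9 m.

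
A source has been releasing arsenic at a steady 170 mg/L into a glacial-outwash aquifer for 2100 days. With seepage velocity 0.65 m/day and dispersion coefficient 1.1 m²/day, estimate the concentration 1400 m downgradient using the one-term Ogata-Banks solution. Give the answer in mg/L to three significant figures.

51.6 mg/L

For a continuous step input, C/C₀ ≈ ½·erfc((x−vt)/(2√(Dt))).
vt = 0.65 × 2100 = 1365 m and 2√(Dt) = 2√(1.1 × 2100) = 96.12 m.
Argument (x−vt)/(2√(Dt)) = (1400 − 1365)/96.12 = 0.3641; ½·erfc(0.3641) = 0.3033.
C = 170 × 0.3033 = 51.6 mg/L.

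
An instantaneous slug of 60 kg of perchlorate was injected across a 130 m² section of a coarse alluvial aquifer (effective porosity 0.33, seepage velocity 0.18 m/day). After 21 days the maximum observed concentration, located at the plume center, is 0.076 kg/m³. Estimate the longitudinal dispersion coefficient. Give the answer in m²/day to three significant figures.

1.28 m²/day

At the plume center C_max = M/(n_e·A·√(4πDt)), so D = M²/(4πt·(n_e·A·C_max)²).
n_e·A·C_max = 0.33 × 130 × 0.076 = 3.260 kg/m.
D = 60²/(4π × 21 × 3.260²) = 1.28 m²/day.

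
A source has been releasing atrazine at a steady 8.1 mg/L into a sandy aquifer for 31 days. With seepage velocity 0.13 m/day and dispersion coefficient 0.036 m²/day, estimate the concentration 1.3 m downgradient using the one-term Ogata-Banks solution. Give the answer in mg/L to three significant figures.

7.83 mg/L

For a continuous step input, C/C₀ ≈ ½·erfc((x−vt)/(2√(Dt))).
vt = 0.13 × 31 = 4.03 m and 2√(Dt) = 2√(0.036 × 31) = 2.113 m.
Argument (x−vt)/(2√(Dt)) = (1.3 − 4.03)/2.113 = -1.292; ½·erfc(-1.292) = 0.9662.
C = 8.1 × 0.9662 = 7.83 mg/L.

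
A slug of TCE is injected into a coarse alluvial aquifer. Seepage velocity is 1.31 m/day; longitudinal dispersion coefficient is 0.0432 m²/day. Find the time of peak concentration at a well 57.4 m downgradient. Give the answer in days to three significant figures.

For the 1D instantaneous-source solution, setting ∂C/∂t = 0 at fixed x gives v²t² + 2Dt − x² = 0, so t = (√(D² + v²x²) − D)/v².
√(D² + v²x²) = √(0.0432² + 1.31² × 57.4²) = 75.19; v² = 1.7161.
t = (75.19 − 0.0432)/1.7161 = 43.8 days (vs. the pure-advection estimate x/v = 43.8 d).

43.8 days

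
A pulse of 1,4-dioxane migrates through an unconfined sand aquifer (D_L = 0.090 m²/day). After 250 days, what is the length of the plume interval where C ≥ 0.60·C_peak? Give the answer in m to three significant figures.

The plume is Gaussian with σ = √(2Dt) = √(2 × 0.090 × 250) = 6.708 m.
C/C_peak = exp(−Δx²/(2σ²)) = 0.60 ⇒ Δx = σ·√(−2 ln 0.60) = 6.708 × 1.011 = 6.782 m.
Width = 2Δx = 13.6 m.

13.6 m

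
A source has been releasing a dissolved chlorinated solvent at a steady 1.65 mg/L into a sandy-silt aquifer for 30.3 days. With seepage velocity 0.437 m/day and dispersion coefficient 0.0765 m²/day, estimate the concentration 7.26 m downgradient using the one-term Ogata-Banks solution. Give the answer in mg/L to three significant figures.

1.65 mg/L

For a continuous step input, C/C₀ ≈ ½·erfc((x−vt)/(2√(Dt))).
vt = 0.437 × 30.3 = 13.2411 m and 2√(Dt) = 2√(0.0765 × 30.3) = 3.045 m.
Argument (x−vt)/(2√(Dt)) = (7.26 − 13.2411)/3.045 = -1.964; ½·erfc(-1.964) = 0.9973.
C = 1.65 × 0.9973 = 1.65 mg/L.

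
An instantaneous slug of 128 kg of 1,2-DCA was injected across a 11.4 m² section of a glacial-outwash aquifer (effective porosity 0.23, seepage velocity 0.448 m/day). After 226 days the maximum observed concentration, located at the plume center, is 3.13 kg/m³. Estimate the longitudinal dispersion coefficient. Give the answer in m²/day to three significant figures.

At the plume center C_max = M/(n_e·A·√(4πDt)), so D = M²/(4πt·(n_e·A·C_max)²).
n_e·A·C_max = 0.23 × 11.4 × 3.13 = 8.207 kg/m.
D = 128²/(4π × 226 × 8.207²) = 0.0857 m²/day.

0.0857 m²/day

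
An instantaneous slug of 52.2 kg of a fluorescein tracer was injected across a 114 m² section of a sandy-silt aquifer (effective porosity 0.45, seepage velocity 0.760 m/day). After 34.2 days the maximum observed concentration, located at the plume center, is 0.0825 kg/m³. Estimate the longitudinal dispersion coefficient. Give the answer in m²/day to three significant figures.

At the plume center C_max = M/(n_e·A·√(4πDt)), so D = M²/(4πt·(n_e·A·C_max)²).
n_e·A·C_max = 0.45 × 114 × 0.0825 = 4.232 kg/m.
D = 52.2²/(4π × 34.2 × 4.232²) = 0.354 m²/day.

0.354 m²/day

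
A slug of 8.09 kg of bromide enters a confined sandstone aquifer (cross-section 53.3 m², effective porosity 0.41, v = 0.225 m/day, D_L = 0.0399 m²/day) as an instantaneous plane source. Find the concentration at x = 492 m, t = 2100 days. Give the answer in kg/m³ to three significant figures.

0.00367 kg/m³

For an instantaneous plane source, C(x,t) = M/(n_e·A·√(4πDt)) · exp(−(x−vt)²/(4Dt)), with n_e·A the pore (flow) area.
Plume center vt = 0.225 × 2100 = 472.5 m, so the well at 492 m is 19.5 m downgradient of the peak.
√(4πDt) = 32.45 m, giving peak height M/(n_e·A·√(4πDt)) = 8.09/(0.41 × 53.3 × 32.45) = 0.01141 kg/m³.
(x−vt)²/(4Dt) = (19.5)²/(4 × 0.0399 × 2100) = 1.135; exp(−1.135) = 0.3214.
C = 0.01141 × 0.3214 = 0.00367 kg/m³.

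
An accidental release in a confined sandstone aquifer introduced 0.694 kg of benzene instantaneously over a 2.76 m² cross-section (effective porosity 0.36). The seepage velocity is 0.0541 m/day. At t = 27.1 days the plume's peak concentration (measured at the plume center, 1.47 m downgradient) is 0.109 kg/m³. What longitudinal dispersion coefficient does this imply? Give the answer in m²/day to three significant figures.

At the plume center C_max = M/(n_e·A·√(4πDt)), so D = M²/(4πt·(n_e·A·C_max)²).
n_e·A·C_max = 0.36 × 2.76 × 0.109 = 0.1083 kg/m.
D = 0.694²/(4π × 27.1 × 0.1083²) = 0.121 m²/day.

0.121 m²/day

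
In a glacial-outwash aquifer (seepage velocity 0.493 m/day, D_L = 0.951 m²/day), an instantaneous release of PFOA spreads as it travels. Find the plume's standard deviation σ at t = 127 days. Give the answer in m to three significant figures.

Dispersive spreading gives a Gaussian with σ² = 2Dt; advection only shifts the center.
σ = √(2 × 0.951 × 127) = 15.5 m.

15.5 m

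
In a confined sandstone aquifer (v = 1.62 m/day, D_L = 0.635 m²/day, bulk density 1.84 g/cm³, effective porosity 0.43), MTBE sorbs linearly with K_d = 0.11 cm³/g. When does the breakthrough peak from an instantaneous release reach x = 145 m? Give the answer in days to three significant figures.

131 days

Retardation factor R = 1 + ρ_b·K_d/n = 1 + 1.84 × 0.11/0.43 = 1.471.
Sorption retards both mechanisms: v_R = v/R = 1.101 m/day, D_R = D/R = 0.4317 m²/day.
Peak time from v_R²t² + 2D_R t − x² = 0: t = (√(D_R² + v_R²x²) − D_R)/v_R².
√(D_R² + v_R²x²) = √(0.4317² + 1.101² × 145²) = 159.6; v_R² = 1.212.
t = (159.6 − 0.4317)/1.212 = 131 days.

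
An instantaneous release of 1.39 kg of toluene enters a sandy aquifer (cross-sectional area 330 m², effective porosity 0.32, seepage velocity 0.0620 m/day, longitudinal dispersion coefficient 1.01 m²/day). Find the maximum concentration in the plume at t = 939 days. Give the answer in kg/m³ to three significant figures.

0.000121 kg/m³

The peak of an instantaneous 1D plume sits at x = vt; there the Gaussian factor is 1 and C_max = M/(n_e·A·√(4πDt)), where n_e·A is the pore area the mass is dissolved in.
√(4πDt) = √(4π × 1.01 × 939) = 109.2 m, so C_max = 1.39/(0.32 × 330 × 109.2) = 0.000121 kg/m³.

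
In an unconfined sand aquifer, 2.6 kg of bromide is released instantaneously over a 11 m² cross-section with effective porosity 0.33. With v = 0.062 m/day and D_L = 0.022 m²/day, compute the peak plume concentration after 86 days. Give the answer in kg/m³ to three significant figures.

The peak of an instantaneous 1D plume sits at x = vt; there the Gaussian factor is 1 and C_max = M/(n_e·A·√(4πDt)), where n_e·A is the pore area the mass is dissolved in.
√(4πDt) = √(4π × 0.022 × 86) = 4.876 m, so C_max = 2.6/(0.33 × 11 × 4.876) = 0.147 kg/m³.

0.147 kg/m³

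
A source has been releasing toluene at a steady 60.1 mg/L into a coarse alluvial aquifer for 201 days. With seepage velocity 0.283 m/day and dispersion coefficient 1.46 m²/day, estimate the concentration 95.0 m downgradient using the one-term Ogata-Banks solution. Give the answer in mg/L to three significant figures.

3.47 mg/L

For a continuous step input, C/C₀ ≈ ½·erfc((x−vt)/(2√(Dt))).
vt = 0.283 × 201 = 56.883 m and 2√(Dt) = 2√(1.46 × 201) = 34.26 m.
Argument (x−vt)/(2√(Dt)) = (95.0 − 56.883)/34.26 = 1.113; ½·erfc(1.113) = 0.05774.
C = 60.1 × 0.05774 = 3.47 mg/L.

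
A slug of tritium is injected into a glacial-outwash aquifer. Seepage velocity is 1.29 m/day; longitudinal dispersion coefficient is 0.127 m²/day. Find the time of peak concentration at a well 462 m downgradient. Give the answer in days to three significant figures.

For the 1D instantaneous-source solution, setting ∂C/∂t = 0 at fixed x gives v²t² + 2Dt − x² = 0, so t = (√(D² + v²x²) − D)/v².
√(D² + v²x²) = √(0.127² + 1.29² × 462²) = 596.0; v² = 1.6641.
t = (596.0 − 0.127)/1.6641 = 358 days (vs. the pure-advection estimate x/v = 358 d).

358 days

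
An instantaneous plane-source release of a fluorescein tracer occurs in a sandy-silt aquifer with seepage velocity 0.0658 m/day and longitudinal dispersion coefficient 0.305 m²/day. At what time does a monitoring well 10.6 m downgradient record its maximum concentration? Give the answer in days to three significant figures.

105 days

For the 1D instantaneous-source solution, setting ∂C/∂t = 0 at fixed x gives v²t² + 2Dt − x² = 0, so t = (√(D² + v²x²) − D)/v².
√(D² + v²x²) = √(0.305² + 0.0658² × 10.6²) = 0.7613; v² = 0.00432964.
t = (0.7613 − 0.305)/0.00432964 = 105 days (vs. the pure-advection estimate x/v = 161 d).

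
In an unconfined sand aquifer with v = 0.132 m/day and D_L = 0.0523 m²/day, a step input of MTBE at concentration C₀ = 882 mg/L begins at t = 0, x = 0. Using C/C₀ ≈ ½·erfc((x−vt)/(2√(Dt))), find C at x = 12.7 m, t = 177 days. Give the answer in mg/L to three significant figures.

For a continuous step input, C/C₀ ≈ ½·erfc((x−vt)/(2√(Dt))).
vt = 0.132 × 177 = 23.364 m and 2√(Dt) = 2√(0.0523 × 177) = 6.085 m.
Argument (x−vt)/(2√(Dt)) = (12.7 − 23.364)/6.085 = -1.753; ½·erfc(-1.753) = 0.9934.
C = 882 × 0.9934 = 876 mg/L.

876 mg/L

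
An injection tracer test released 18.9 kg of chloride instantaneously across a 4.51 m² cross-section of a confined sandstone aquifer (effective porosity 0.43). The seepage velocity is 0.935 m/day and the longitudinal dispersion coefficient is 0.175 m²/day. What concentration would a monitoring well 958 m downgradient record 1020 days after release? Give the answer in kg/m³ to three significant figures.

For an instantaneous plane source, C(x,t) = M/(n_e·A·√(4πDt)) · exp(−(x−vt)²/(4Dt)), with n_e·A the pore (flow) area.
Plume center vt = 0.935 × 1020 = 953.7 m, so the well at 958 m is 4.3 m downgradient of the peak.
√(4πDt) = 47.36 m, giving peak height M/(n_e·A·√(4πDt)) = 18.9/(0.43 × 4.51 × 47.36) = 0.2058 kg/m³.
(x−vt)²/(4Dt) = (4.3)²/(4 × 0.175 × 1020) = 0.02590; exp(−0.02590) = 0.9744.
C = 0.2058 × 0.9744 = 0.201 kg/m³.

0.201 kg/m³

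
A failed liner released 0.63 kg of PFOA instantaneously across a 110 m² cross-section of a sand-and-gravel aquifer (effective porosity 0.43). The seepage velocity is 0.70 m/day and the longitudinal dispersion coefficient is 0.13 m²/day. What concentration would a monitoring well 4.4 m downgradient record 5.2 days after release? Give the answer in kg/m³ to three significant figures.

0.00369 kg/m³

For an instantaneous plane source, C(x,t) = M/(n_e·A·√(4πDt)) · exp(−(x−vt)²/(4Dt)), with n_e·A the pore (flow) area.
Plume center vt = 0.70 × 5.2 = 3.64 m, so the well at 4.4 m is 0.76 m downgradient of the peak.
√(4πDt) = 2.915 m, giving peak height M/(n_e·A·√(4πDt)) = 0.63/(0.43 × 110 × 2.915) = 0.004569 kg/m³.
(x−vt)²/(4Dt) = (0.76)²/(4 × 0.13 × 5.2) = 0.2136; exp(−0.2136) = 0.8077.
C = 0.004569 × 0.8077 = 0.00369 kg/m³.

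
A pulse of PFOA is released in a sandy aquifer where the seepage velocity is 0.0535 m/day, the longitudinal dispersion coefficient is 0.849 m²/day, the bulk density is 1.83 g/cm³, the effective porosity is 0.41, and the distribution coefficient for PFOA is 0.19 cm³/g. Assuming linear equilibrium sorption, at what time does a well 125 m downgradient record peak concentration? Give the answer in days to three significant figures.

Retardation factor R = 1 + ρ_b·K_d/n = 1 + 1.83 × 0.19/0.41 = 1.848.
Sorption retards both mechanisms: v_R = v/R = 0.02895 m/day, D_R = D/R = 0.4594 m²/day.
Peak time from v_R²t² + 2D_R t − x² = 0: t = (√(D_R² + v_R²x²) − D_R)/v_R².
√(D_R² + v_R²x²) = √(0.4594² + 0.02895² × 125²) = 3.648; v_R² = 0.0008381.
t = (3.648 − 0.4594)/0.0008381 = 3800 days.

3800 days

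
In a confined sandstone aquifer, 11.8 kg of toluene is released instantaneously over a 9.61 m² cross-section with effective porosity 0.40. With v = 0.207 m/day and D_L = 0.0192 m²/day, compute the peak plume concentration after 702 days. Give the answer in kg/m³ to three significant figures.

The peak of an instantaneous 1D plume sits at x = vt; there the Gaussian factor is 1 and C_max = M/(n_e·A·√(4πDt)), where n_e·A is the pore area the mass is dissolved in.
√(4πDt) = √(4π × 0.0192 × 702) = 13.01 m, so C_max = 11.8/(0.40 × 9.61 × 13.01) = 0.236 kg/m³.

0.236 kg/m³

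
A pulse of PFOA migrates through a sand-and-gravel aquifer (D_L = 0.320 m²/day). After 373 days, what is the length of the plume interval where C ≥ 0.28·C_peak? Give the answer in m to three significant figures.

The plume is Gaussian with σ = √(2Dt) = √(2 × 0.320 × 373) = 15.45 m.
C/C_peak = exp(−Δx²/(2σ²)) = 0.28 ⇒ Δx = σ·√(−2 ln 0.28) = 15.45 × 1.596 = 24.66 m.
Width = 2Δx = 49.3 m.

49.3 m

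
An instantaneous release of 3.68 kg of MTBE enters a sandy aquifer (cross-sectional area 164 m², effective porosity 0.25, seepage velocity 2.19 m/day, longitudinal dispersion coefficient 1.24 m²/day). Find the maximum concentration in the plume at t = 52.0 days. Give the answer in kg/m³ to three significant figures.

0.00315 kg/m³

The peak of an instantaneous 1D plume sits at x = vt; there the Gaussian factor is 1 and C_max = M/(n_e·A·√(4πDt)), where n_e·A is the pore area the mass is dissolved in.
√(4πDt) = √(4π × 1.24 × 52.0) = 28.47 m, so C_max = 3.68/(0.25 × 164 × 28.47) = 0.00315 kg/m³.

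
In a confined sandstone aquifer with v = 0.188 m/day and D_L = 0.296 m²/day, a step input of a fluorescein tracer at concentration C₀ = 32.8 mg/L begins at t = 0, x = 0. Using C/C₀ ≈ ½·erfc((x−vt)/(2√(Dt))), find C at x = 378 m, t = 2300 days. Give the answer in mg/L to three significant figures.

For a continuous step input, C/C₀ ≈ ½·erfc((x−vt)/(2√(Dt))).
vt = 0.188 × 2300 = 432.4 m and 2√(Dt) = 2√(0.296 × 2300) = 52.18 m.
Argument (x−vt)/(2√(Dt)) = (378 − 432.4)/52.18 = -1.043; ½·erfc(-1.043) = 0.9299.
C = 32.8 × 0.9299 = 30.5 mg/L.

30.5 mg/L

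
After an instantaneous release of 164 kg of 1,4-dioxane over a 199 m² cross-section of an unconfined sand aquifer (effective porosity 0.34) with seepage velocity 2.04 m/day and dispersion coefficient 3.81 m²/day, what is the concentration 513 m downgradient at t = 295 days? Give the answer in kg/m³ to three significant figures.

For an instantaneous plane source, C(x,t) = M/(n_e·A·√(4πDt)) · exp(−(x−vt)²/(4Dt)), with n_e·A the pore (flow) area.
Plume center vt = 2.04 × 295 = 601.8 m, so the well at 513 m is 88.8 m upgradient of the peak.
√(4πDt) = 118.8 m, giving peak height M/(n_e·A·√(4πDt)) = 164/(0.34 × 199 × 118.8) = 0.02040 kg/m³.
(x−vt)²/(4Dt) = (-88.8)²/(4 × 3.81 × 295) = 1.754; exp(−1.754) = 0.1731.
C = 0.02040 × 0.1731 = 0.00353 kg/m³.

0.00353 kg/m³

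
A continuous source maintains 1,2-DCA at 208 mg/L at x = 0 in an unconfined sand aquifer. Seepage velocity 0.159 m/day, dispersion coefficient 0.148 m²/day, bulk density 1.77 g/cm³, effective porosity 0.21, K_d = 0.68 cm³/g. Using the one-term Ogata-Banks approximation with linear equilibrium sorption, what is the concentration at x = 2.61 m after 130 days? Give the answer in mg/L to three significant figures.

120 mg/L

Retardation factor R = 1 + ρ_b·K_d/n = 1 + 1.77 × 0.68/0.21 = 6.731.
Sorption retards both mechanisms: v_R = v/R = 0.02362 m/day, D_R = D/R = 0.02199 m²/day.
v_R·t = 0.02362 × 130 = 3.0706 m; 2√(D_R t) = 3.382 m; argument = (2.61 − 3.0706)/3.382 = -0.1362.
C = C₀ × ½·erfc(-0.1362) = 208 × 0.5764 = 120 mg/L.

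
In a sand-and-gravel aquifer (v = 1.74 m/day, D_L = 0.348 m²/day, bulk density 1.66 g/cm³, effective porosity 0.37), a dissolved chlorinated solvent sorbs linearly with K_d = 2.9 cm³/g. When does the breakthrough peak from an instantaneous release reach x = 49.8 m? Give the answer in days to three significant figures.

399 days

Retardation factor R = 1 + ρ_b·K_d/n = 1 + 1.66 × 2.9/0.37 = 14.01.
Sorption retards both mechanisms: v_R = v/R = 0.1242 m/day, D_R = D/R = 0.02484 m²/day.
Peak time from v_R²t² + 2D_R t − x² = 0: t = (√(D_R² + v_R²x²) − D_R)/v_R².
√(D_R² + v_R²x²) = √(0.02484² + 0.1242² × 49.8²) = 6.185; v_R² = 0.01543.
t = (6.185 − 0.02484)/0.01543 = 399 days.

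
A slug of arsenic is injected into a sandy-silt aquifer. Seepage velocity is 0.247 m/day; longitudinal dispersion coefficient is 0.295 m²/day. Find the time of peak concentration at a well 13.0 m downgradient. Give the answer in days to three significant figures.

48.0 days

For the 1D instantaneous-source solution, setting ∂C/∂t = 0 at fixed x gives v²t² + 2Dt − x² = 0, so t = (√(D² + v²x²) − D)/v².
√(D² + v²x²) = √(0.295² + 0.247² × 13.0²) = 3.225; v² = 0.061009.
t = (3.225 − 0.295)/0.061009 = 48.0 days (vs. the pure-advection estimate x/v = 52.6 d).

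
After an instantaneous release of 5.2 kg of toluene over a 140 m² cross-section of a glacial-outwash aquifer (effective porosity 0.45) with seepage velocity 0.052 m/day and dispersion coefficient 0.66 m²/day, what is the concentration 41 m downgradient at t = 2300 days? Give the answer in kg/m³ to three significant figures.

0.000216 kg/m³

For an instantaneous plane source, C(x,t) = M/(n_e·A·√(4πDt)) · exp(−(x−vt)²/(4Dt)), with n_e·A the pore (flow) area.
Plume center vt = 0.052 × 2300 = 119.6 m, so the well at 41 m is 78.6 m upgradient of the peak.
√(4πDt) = 138.1 m, giving peak height M/(n_e·A·√(4πDt)) = 5.2/(0.45 × 140 × 138.1) = 0.0005977 kg/m³.
(x−vt)²/(4Dt) = (-78.6)²/(4 × 0.66 × 2300) = 1.017; exp(−1.017) = 0.3617.
C = 0.0005977 × 0.3617 = 0.000216 kg/m³.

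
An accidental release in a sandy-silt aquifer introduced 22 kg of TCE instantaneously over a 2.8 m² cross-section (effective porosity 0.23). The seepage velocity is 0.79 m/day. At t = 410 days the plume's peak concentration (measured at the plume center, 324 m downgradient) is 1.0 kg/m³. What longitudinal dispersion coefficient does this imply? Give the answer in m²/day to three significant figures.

0.227 m²/day

At the plume center C_max = M/(n_e·A·√(4πDt)), so D = M²/(4πt·(n_e·A·C_max)²).
n_e·A·C_max = 0.23 × 2.8 × 1.0 = 0.6440 kg/m.
D = 22²/(4π × 410 × 0.6440²) = 0.227 m²/day.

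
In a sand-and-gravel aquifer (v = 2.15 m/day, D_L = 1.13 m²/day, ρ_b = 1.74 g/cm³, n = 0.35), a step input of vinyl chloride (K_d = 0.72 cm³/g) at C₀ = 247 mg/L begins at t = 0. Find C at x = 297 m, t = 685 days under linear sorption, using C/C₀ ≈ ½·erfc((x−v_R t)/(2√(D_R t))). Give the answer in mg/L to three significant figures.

Retardation factor R = 1 + ρ_b·K_d/n = 1 + 1.74 × 0.72/0.35 = 4.579.
Sorption retards both mechanisms: v_R = v/R = 0.4695 m/day, D_R = D/R = 0.2468 m²/day.
v_R·t = 0.4695 × 685 = 321.6075 m; 2√(D_R t) = 26.00 m; argument = (297 − 321.6075)/26.00 = -0.9464.
C = C₀ × ½·erfc(-0.9464) = 247 × 0.9096 = 225 mg/L.

225 mg/L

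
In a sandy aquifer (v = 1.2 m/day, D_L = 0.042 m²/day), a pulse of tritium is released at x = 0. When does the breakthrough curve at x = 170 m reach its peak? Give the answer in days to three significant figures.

142 days

For the 1D instantaneous-source solution, setting ∂C/∂t = 0 at fixed x gives v²t² + 2Dt − x² = 0, so t = (√(D² + v²x²) − D)/v².
√(D² + v²x²) = √(0.042² + 1.2² × 170²) = 204.0; v² = 1.44.
t = (204.0 − 0.042)/1.44 = 142 days (vs. the pure-advection estimate x/v = 142 d).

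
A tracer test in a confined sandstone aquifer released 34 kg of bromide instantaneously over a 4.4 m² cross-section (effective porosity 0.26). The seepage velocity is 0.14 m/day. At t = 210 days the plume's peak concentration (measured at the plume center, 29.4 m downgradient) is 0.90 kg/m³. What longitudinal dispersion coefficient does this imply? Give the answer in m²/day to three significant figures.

At the plume center C_max = M/(n_e·A·√(4πDt)), so D = M²/(4πt·(n_e·A·C_max)²).
n_e·A·C_max = 0.26 × 4.4 × 0.90 = 1.030 kg/m.
D = 34²/(4π × 210 × 1.030²) = 0.413 m²/day.

0.413 m²/day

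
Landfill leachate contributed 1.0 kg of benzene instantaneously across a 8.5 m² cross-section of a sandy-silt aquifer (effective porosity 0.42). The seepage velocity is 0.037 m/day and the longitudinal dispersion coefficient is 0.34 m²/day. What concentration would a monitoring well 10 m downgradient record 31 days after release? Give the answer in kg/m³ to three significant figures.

0.00379 kg/m³

For an instantaneous plane source, C(x,t) = M/(n_e·A·√(4πDt)) · exp(−(x−vt)²/(4Dt)), with n_e·A the pore (flow) area.
Plume center vt = 0.037 × 31 = 1.147 m, so the well at 10 m is 8.853 m downgradient of the peak.
√(4πDt) = 11.51 m, giving peak height M/(n_e·A·√(4πDt)) = 1.0/(0.42 × 8.5 × 11.51) = 0.02434 kg/m³.
(x−vt)²/(4Dt) = (8.853)²/(4 × 0.34 × 31) = 1.859; exp(−1.859) = 0.1558.
C = 0.02434 × 0.1558 = 0.00379 kg/m³.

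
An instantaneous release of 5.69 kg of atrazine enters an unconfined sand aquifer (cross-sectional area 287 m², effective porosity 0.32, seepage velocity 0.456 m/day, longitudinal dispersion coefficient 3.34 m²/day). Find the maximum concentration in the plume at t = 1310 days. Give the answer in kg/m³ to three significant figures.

0.000264 kg/m³

The peak of an instantaneous 1D plume sits at x = vt; there the Gaussian factor is 1 and C_max = M/(n_e·A·√(4πDt)), where n_e·A is the pore area the mass is dissolved in.
√(4πDt) = √(4π × 3.34 × 1310) = 234.5 m, so C_max = 5.69/(0.32 × 287 × 234.5) = 0.000264 kg/m³.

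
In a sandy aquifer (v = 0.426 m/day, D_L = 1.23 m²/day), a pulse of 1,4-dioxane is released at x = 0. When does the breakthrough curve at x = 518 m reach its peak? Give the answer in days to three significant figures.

1210 days

For the 1D instantaneous-source solution, setting ∂C/∂t = 0 at fixed x gives v²t² + 2Dt − x² = 0, so t = (√(D² + v²x²) − D)/v².
√(D² + v²x²) = √(1.23² + 0.426² × 518²) = 220.7; v² = 0.181476.
t = (220.7 − 1.23)/0.181476 = 1210 days (vs. the pure-advection estimate x/v = 1220 d).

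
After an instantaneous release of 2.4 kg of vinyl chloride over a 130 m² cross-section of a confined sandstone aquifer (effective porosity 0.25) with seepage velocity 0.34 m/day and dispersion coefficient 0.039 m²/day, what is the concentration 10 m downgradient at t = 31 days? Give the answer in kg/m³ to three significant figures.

0.0178 kg/m³

For an instantaneous plane source, C(x,t) = M/(n_e·A·√(4πDt)) · exp(−(x−vt)²/(4Dt)), with n_e·A the pore (flow) area.
Plume center vt = 0.34 × 31 = 10.54 m, so the well at 10 m is 0.54 m upgradient of the peak.
√(4πDt) = 3.898 m, giving peak height M/(n_e·A·√(4πDt)) = 2.4/(0.25 × 130 × 3.898) = 0.01894 kg/m³.
(x−vt)²/(4Dt) = (-0.54)²/(4 × 0.039 × 31) = 0.06030; exp(−0.06030) = 0.9415.
C = 0.01894 × 0.9415 = 0.0178 kg/m³.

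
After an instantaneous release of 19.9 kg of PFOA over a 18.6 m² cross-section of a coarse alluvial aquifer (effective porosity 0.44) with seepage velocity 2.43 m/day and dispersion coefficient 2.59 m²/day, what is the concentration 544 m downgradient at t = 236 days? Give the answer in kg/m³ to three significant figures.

For an instantaneous plane source, C(x,t) = M/(n_e·A·√(4πDt)) · exp(−(x−vt)²/(4Dt)), with n_e·A the pore (flow) area.
Plume center vt = 2.43 × 236 = 573.48 m, so the well at 544 m is 29.48 m upgradient of the peak.
√(4πDt) = 87.64 m, giving peak height M/(n_e·A·√(4πDt)) = 19.9/(0.44 × 18.6 × 87.64) = 0.02775 kg/m³.
(x−vt)²/(4Dt) = (-29.48)²/(4 × 2.59 × 236) = 0.3555; exp(−0.3555) = 0.7008.
C = 0.02775 × 0.7008 = 0.0194 kg/m³.

0.0194 kg/m³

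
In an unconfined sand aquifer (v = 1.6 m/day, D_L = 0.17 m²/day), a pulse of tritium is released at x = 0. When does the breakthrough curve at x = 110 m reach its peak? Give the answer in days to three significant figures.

68.7 days

For the 1D instantaneous-source solution, setting ∂C/∂t = 0 at fixed x gives v²t² + 2Dt − x² = 0, so t = (√(D² + v²x²) − D)/v².
√(D² + v²x²) = √(0.17² + 1.6² × 110²) = 176.0; v² = 2.56.
t = (176.0 − 0.17)/2.56 = 68.7 days (vs. the pure-advection estimate x/v = 68.8 d).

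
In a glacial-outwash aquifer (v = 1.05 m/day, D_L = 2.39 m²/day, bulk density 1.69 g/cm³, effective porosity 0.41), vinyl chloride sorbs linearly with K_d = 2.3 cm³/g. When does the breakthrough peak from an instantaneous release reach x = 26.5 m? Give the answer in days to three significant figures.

243 days

Retardation factor R = 1 + ρ_b·K_d/n = 1 + 1.69 × 2.3/0.41 = 10.48.
Sorption retards both mechanisms: v_R = v/R = 0.1002 m/day, D_R = D/R = 0.2281 m²/day.
Peak time from v_R²t² + 2D_R t − x² = 0: t = (√(D_R² + v_R²x²) − D_R)/v_R².
√(D_R² + v_R²x²) = √(0.2281² + 0.1002² × 26.5²) = 2.665; v_R² = 0.01004.
t = (2.665 − 0.2281)/0.01004 = 243 days.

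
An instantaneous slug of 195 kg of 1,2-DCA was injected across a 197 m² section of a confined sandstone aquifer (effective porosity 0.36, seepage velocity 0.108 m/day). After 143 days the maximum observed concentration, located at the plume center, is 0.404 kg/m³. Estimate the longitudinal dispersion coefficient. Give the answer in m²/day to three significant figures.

At the plume center C_max = M/(n_e·A·√(4πDt)), so D = M²/(4πt·(n_e·A·C_max)²).
n_e·A·C_max = 0.36 × 197 × 0.404 = 28.65 kg/m.
D = 195²/(4π × 143 × 28.65²) = 0.0258 m²/day.

0.0258 m²/day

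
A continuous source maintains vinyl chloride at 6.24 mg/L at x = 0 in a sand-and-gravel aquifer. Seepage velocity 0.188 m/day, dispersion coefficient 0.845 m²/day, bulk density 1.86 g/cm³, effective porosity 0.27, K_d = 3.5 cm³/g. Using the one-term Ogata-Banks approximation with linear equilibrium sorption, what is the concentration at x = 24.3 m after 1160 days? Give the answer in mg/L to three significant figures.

0.241 mg/L

Retardation factor R = 1 + ρ_b·K_d/n = 1 + 1.86 × 3.5/0.27 = 25.11.
Sorption retards both mechanisms: v_R = v/R = 0.007487 m/day, D_R = D/R = 0.03365 m²/day.
v_R·t = 0.007487 × 1160 = 8.68492 m; 2√(D_R t) = 12.50 m; argument = (24.3 − 8.68492)/12.50 = 1.249.
C = C₀ × ½·erfc(1.249) = 6.24 × 0.03867 = 0.241 mg/L.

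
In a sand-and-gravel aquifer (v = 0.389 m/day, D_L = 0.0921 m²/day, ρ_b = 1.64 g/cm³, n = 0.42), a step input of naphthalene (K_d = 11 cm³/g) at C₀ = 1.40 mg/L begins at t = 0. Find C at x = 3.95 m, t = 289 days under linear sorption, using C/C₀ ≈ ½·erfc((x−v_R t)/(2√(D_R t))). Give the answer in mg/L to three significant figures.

Retardation factor R = 1 + ρ_b·K_d/n = 1 + 1.64 × 11/0.42 = 43.95.
Sorption retards both mechanisms: v_R = v/R = 0.008851 m/day, D_R = D/R = 0.002096 m²/day.
v_R·t = 0.008851 × 289 = 2.557939 m; 2√(D_R t) = 1.557 m; argument = (3.95 − 2.557939)/1.557 = 0.8941.
C = C₀ × ½·erfc(0.8941) = 1.40 × 0.1030 = 0.144 mg/L.

0.144 mg/L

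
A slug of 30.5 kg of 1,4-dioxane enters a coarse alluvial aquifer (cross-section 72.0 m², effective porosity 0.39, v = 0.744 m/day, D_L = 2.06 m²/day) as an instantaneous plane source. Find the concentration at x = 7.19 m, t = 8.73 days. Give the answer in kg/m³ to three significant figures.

0.0718 kg/m³

For an instantaneous plane source, C(x,t) = M/(n_e·A·√(4πDt)) · exp(−(x−vt)²/(4Dt)), with n_e·A the pore (flow) area.
Plume center vt = 0.744 × 8.73 = 6.49512 m, so the well at 7.19 m is 0.69488 m downgradient of the peak.
√(4πDt) = 15.03 m, giving peak height M/(n_e·A·√(4πDt)) = 30.5/(0.39 × 72.0 × 15.03) = 0.07227 kg/m³.
(x−vt)²/(4Dt) = (0.69488)²/(4 × 2.06 × 8.73) = 0.006712; exp(−0.006712) = 0.9933.
C = 0.07227 × 0.9933 = 0.0718 kg/m³.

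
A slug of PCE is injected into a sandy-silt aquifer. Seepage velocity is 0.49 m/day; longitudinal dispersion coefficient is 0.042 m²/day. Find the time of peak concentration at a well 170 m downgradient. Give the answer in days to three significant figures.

For the 1D instantaneous-source solution, setting ∂C/∂t = 0 at fixed x gives v²t² + 2Dt − x² = 0, so t = (√(D² + v²x²) − D)/v².
√(D² + v²x²) = √(0.042² + 0.49² × 170²) = 83.30; v² = 0.2401.
t = (83.30 − 0.042)/0.2401 = 347 days (vs. the pure-advection estimate x/v = 347 d).

347 days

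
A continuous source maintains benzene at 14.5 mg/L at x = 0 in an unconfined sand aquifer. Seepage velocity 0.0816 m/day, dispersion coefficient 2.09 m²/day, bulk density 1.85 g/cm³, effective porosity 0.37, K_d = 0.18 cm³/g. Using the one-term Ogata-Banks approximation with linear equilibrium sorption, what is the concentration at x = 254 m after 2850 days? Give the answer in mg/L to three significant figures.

0.700 mg/L

Retardation factor R = 1 + ρ_b·K_d/n = 1 + 1.85 × 0.18/0.37 = 1.900.
Sorption retards both mechanisms: v_R = v/R = 0.04295 m/day, D_R = D/R = 1.100 m²/day.
v_R·t = 0.04295 × 2850 = 122.4075 m; 2√(D_R t) = 112.0 m; argument = (254 − 122.4075)/112.0 = 1.175.
C = C₀ × ½·erfc(1.175) = 14.5 × 0.04829 = 0.700 mg/L.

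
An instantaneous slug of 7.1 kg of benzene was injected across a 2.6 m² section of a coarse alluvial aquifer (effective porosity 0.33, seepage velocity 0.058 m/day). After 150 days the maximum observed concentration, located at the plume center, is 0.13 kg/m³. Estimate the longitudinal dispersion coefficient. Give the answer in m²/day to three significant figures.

2.15 m²/day

At the plume center C_max = M/(n_e·A·√(4πDt)), so D = M²/(4πt·(n_e·A·C_max)²).
n_e·A·C_max = 0.33 × 2.6 × 0.13 = 0.1115 kg/m.
D = 7.1²/(4π × 150 × 0.1115²) = 2.15 m²/day.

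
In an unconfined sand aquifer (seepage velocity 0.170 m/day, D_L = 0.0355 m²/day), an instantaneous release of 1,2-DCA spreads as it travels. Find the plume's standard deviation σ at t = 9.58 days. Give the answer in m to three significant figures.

Dispersive spreading gives a Gaussian with σ² = 2Dt; advection only shifts the center.
σ = √(2 × 0.0355 × 9.58) = 0.825 m.

0.825 m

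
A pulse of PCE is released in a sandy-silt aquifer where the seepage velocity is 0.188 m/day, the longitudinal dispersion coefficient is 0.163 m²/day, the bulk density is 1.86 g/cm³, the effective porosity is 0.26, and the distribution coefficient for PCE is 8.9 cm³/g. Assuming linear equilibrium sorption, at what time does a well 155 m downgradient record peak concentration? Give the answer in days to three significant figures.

53000 days

Retardation factor R = 1 + ρ_b·K_d/n = 1 + 1.86 × 8.9/0.26 = 64.67.
Sorption retards both mechanisms: v_R = v/R = 0.002907 m/day, D_R = D/R = 0.002520 m²/day.
Peak time from v_R²t² + 2D_R t − x² = 0: t = (√(D_R² + v_R²x²) − D_R)/v_R².
√(D_R² + v_R²x²) = √(0.002520² + 0.002907² × 155²) = 0.4506; v_R² = 8.451e-06.
t = (0.4506 − 0.002520)/8.451e-06 = 53000 days.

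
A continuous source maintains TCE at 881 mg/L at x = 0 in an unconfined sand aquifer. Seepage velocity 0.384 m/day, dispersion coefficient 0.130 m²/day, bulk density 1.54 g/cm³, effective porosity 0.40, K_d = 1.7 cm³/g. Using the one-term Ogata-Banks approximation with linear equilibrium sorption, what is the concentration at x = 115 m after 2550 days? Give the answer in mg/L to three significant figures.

Retardation factor R = 1 + ρ_b·K_d/n = 1 + 1.54 × 1.7/0.40 = 7.545.
Sorption retards both mechanisms: v_R = v/R = 0.05089 m/day, D_R = D/R = 0.01723 m²/day.
v_R·t = 0.05089 × 2550 = 129.7695 m; 2√(D_R t) = 13.26 m; argument = (115 − 129.7695)/13.26 = -1.114.
C = C₀ × ½·erfc(-1.114) = 881 × 0.9424 = 830 mg/L.

830 mg/L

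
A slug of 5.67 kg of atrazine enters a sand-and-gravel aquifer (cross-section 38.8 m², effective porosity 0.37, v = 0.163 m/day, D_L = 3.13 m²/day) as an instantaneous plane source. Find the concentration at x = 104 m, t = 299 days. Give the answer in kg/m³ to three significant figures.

For an instantaneous plane source, C(x,t) = M/(n_e·A·√(4πDt)) · exp(−(x−vt)²/(4Dt)), with n_e·A the pore (flow) area.
Plume center vt = 0.163 × 299 = 48.737 m, so the well at 104 m is 55.263 m downgradient of the peak.
√(4πDt) = 108.4 m, giving peak height M/(n_e·A·√(4πDt)) = 5.67/(0.37 × 38.8 × 108.4) = 0.003644 kg/m³.
(x−vt)²/(4Dt) = (55.263)²/(4 × 3.13 × 299) = 0.8158; exp(−0.8158) = 0.4423.
C = 0.003644 × 0.4423 = 0.00161 kg/m³.

0.00161 kg/m³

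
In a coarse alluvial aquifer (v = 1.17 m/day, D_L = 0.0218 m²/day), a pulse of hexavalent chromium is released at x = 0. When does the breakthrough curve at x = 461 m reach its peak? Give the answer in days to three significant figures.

For the 1D instantaneous-source solution, setting ∂C/∂t = 0 at fixed x gives v²t² + 2Dt − x² = 0, so t = (√(D² + v²x²) − D)/v².
√(D² + v²x²) = √(0.0218² + 1.17² × 461²) = 539.4; v² = 1.3689.
t = (539.4 − 0.0218)/1.3689 = 394 days (vs. the pure-advection estimate x/v = 394 d).

394 days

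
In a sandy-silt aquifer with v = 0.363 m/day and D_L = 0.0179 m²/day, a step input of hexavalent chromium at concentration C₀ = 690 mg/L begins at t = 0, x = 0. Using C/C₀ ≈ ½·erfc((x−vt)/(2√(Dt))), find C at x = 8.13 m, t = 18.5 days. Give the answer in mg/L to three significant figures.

For a continuous step input, C/C₀ ≈ ½·erfc((x−vt)/(2√(Dt))).
vt = 0.363 × 18.5 = 6.7155 m and 2√(Dt) = 2√(0.0179 × 18.5) = 1.151 m.
Argument (x−vt)/(2√(Dt)) = (8.13 − 6.7155)/1.151 = 1.229; ½·erfc(1.229) = 0.04110.
C = 690 × 0.04110 = 28.4 mg/L.

28.4 mg/L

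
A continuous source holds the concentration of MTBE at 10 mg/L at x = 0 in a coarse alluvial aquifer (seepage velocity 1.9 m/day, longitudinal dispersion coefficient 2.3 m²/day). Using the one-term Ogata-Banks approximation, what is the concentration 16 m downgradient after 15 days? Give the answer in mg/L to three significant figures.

9.34 mg/L

For a continuous step input, C/C₀ ≈ ½·erfc((x−vt)/(2√(Dt))).
vt = 1.9 × 15 = 28.5 m and 2√(Dt) = 2√(2.3 × 15) = 11.75 m.
Argument (x−vt)/(2√(Dt)) = (16 − 28.5)/11.75 = -1.064; ½·erfc(-1.064) = 0.9338.
C = 10 × 0.9338 = 9.34 mg/L.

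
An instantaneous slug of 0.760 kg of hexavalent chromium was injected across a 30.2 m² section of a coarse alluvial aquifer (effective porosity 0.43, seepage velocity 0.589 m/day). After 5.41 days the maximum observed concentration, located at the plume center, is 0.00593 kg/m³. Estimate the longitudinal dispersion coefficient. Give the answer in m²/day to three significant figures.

1.43 m²/day

At the plume center C_max = M/(n_e·A·√(4πDt)), so D = M²/(4πt·(n_e·A·C_max)²).
n_e·A·C_max = 0.43 × 30.2 × 0.00593 = 0.07701 kg/m.
D = 0.760²/(4π × 5.41 × 0.07701²) = 1.43 m²/day.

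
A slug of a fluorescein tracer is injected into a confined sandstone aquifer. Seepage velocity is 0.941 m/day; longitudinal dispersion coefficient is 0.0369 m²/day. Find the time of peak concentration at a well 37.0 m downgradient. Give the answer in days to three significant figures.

39.3 days

For the 1D instantaneous-source solution, setting ∂C/∂t = 0 at fixed x gives v²t² + 2Dt − x² = 0, so t = (√(D² + v²x²) − D)/v².
√(D² + v²x²) = √(0.0369² + 0.941² × 37.0²) = 34.82; v² = 0.885481.
t = (34.82 − 0.0369)/0.885481 = 39.3 days (vs. the pure-advection estimate x/v = 39.3 d).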